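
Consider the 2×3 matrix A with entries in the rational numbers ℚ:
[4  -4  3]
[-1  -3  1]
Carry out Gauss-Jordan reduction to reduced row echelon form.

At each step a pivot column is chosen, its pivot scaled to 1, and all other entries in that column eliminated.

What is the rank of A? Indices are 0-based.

pivot(0,0)=4: scale R0 → (1, -1, 3/4)
  clear (1,0): R1 −= (-1)R0 → (0, -4, 7/4)
pivot(1,1)=-4: scale R1 → (0, 1, -7/16)
  clear (0,1): R0 −= (-1)R1 → (1, 0, 5/16)

rank = 2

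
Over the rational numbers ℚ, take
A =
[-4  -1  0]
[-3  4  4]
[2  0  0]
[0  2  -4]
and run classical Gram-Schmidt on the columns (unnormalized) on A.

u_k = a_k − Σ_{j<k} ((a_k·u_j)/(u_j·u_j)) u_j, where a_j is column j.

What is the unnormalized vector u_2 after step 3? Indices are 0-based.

u_2 = (-616/545, 1072/545, 376/545, -2452/545)

Step 1: u_0 = a_0 = (-4, -3, 2, 0).
Step 2: u_1 = a_1 − (-8/29)·u_0 = (-61/29, 92/29, 16/29, 2).
Step 3: u_2 = a_2 − (-12/29)·u_0 − (136/545)·u_1 = (-616/545, 1072/545, 376/545, -2452/545).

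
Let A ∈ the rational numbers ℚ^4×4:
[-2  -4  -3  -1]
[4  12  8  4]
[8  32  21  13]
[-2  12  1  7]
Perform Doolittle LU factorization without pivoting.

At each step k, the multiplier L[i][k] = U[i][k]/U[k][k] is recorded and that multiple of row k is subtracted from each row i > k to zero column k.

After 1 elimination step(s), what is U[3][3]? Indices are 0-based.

[col 0] pivot -2
  R1 -= -2*R0 → (0, 4, 2, 2)  (L[1][0] := -2)
  R2 -= -4*R0 → (0, 16, 9, 9)  (L[2][0] := -4)
  R3 -= 1*R0 → (0, 16, 4, 8)  (L[3][0] := 1)

U[3][3] = 8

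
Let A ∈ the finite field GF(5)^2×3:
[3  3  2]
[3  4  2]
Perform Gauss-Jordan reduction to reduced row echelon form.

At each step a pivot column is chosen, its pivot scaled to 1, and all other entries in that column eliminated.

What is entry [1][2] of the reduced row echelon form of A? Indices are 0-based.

M[1][2] = 0

[1] R0 /= 3  ⇒  (1, 1, 4)
     R1 -= 3·R0  ⇒  (0, 1, 0)
[2] R1 /= 1  ⇒  (0, 1, 0)
     R0 -= 1·R1  ⇒  (1, 0, 4)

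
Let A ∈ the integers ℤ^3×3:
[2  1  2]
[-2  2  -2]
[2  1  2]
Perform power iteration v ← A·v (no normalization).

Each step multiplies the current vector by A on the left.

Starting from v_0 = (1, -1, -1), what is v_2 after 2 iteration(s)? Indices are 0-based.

v_2 = (-6, 0, -6)

v_0 = (1, -1, -1).
v_1 = A·v_0 = (-1, -2, -1).
v_2 = A·v_1 = (-6, 0, -6).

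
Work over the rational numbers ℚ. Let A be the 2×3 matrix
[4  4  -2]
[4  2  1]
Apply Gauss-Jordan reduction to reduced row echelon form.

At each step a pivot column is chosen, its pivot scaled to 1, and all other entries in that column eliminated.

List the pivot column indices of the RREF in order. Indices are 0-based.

pivot columns: 0, 1

step 1: normalize row 0 (÷4) = (1, 1, -1/2)
  row 1: subtract 4×row0 = (0, -2, 3)
step 2: normalize row 1 (÷-2) = (0, 1, -3/2)
  row 0: subtract 1×row1 = (1, 0, 1)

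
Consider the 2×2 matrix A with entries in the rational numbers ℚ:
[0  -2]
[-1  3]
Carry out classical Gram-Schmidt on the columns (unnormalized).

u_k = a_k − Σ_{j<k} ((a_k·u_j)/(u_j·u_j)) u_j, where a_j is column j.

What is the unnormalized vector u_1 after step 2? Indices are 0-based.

u_1 = (-2, 0)

Step 1: u_0 = a_0 = (0, -1).
Step 2: u_1 = a_1 − (-3)·u_0 = (-2, 0).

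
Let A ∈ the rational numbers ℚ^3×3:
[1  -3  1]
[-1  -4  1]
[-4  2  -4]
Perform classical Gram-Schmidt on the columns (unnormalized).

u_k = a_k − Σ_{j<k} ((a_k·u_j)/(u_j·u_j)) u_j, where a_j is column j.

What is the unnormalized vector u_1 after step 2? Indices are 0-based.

u_1 = (-47/18, -79/18, 4/9)

Step 1: u_0 = a_0 = (1, -1, -4).
Step 2: u_1 = a_1 − (-7/18)·u_0 = (-47/18, -79/18, 4/9).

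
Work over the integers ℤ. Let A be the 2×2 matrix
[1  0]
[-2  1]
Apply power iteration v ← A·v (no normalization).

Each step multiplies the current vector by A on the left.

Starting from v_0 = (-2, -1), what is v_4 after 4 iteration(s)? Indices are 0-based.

v_0 = (-2, -1).
v_1 = A·v_0 = (-2, 3).
v_2 = A·v_1 = (-2, 7).
v_3 = A·v_2 = (-2, 11).
v_4 = A·v_3 = (-2, 15).

v_4 = (-2, 15)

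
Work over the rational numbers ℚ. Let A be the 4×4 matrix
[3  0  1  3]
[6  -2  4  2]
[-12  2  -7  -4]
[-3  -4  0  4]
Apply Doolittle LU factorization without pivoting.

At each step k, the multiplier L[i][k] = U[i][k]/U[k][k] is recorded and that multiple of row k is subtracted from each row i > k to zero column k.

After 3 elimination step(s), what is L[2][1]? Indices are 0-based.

L[2][1] = -1

[col 0] pivot 3
  R1 -= 2*R0 → (0, -2, 2, -4)  (L[1][0] := 2)
  R2 -= -4*R0 → (0, 2, -3, 8)  (L[2][0] := -4)
  R3 -= -1*R0 → (0, -4, 1, 7)  (L[3][0] := -1)
[col 1] pivot -2
  R2 -= -1*R1 → (0, 0, -1, 4)  (L[2][1] := -1)
  R3 -= 2*R1 → (0, 0, -3, 15)  (L[3][1] := 2)
[col 2] pivot -1
  R3 -= 3*R2 → (0, 0, 0, 3)  (L[3][2] := 3)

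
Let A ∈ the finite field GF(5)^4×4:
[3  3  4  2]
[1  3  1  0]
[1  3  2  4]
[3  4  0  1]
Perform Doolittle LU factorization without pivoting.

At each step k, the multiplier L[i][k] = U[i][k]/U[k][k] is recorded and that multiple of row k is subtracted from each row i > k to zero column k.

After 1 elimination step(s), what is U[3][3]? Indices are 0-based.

Step 1: pivot at (0,0) is 3.
  row1 ← row1 − (2)·row0  ⇒  L[1][0]=2, U row1=(0, 2, 3, 1)
  row2 ← row2 − (2)·row0  ⇒  L[2][0]=2, U row2=(0, 2, 4, 0)
  row3 ← row3 − (1)·row0  ⇒  L[3][0]=1, U row3=(0, 1, 1, 4)

U[3][3] = 4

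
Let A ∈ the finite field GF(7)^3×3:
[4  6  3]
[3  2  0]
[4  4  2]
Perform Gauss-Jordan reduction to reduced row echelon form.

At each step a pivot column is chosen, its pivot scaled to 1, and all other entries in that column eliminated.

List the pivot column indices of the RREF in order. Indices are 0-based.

[1] R0 /= 4  ⇒  (1, 5, 6)
     R1 -= 3·R0  ⇒  (0, 1, 3)
     R2 -= 4·R0  ⇒  (0, 5, 6)
[2] R1 /= 1  ⇒  (0, 1, 3)
     R0 -= 5·R1  ⇒  (1, 0, 5)
     R2 -= 5·R1  ⇒  (0, 0, 5)
[3] R2 /= 5  ⇒  (0, 0, 1)
     R0 -= 5·R2  ⇒  (1, 0, 0)
     R1 -= 3·R2  ⇒  (0, 1, 0)

pivot columns: 0, 1, 2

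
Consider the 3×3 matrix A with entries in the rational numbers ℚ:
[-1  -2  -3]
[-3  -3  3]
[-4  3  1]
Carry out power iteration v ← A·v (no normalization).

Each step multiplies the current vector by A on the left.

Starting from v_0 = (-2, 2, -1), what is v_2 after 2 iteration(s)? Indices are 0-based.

v_2 = (-34, 45, 0)

v_0 = (-2, 2, -1).
v_1 = A·v_0 = (1, -3, 13).
v_2 = A·v_1 = (-34, 45, 0).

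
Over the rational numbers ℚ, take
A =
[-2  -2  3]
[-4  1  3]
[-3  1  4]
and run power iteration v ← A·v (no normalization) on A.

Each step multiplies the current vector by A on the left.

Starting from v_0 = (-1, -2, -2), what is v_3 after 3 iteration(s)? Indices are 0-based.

v_3 = (-20, -69, -114)

v_0 = (-1, -2, -2).
v_1 = A·v_0 = (0, -4, -7).
v_2 = A·v_1 = (-13, -25, -32).
v_3 = A·v_2 = (-20, -69, -114).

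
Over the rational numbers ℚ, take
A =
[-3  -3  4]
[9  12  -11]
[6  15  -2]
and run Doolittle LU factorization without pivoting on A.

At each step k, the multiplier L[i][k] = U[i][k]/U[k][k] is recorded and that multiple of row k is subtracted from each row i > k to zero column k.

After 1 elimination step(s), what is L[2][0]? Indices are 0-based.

L[2][0] = -2

k=0: U[0][0]=-3
  eliminate (1,0): mult=-3, new row 1: (0, 3, 1); set L[1][0]=-3
  eliminate (2,0): mult=-2, new row 2: (0, 9, 6); set L[2][0]=-2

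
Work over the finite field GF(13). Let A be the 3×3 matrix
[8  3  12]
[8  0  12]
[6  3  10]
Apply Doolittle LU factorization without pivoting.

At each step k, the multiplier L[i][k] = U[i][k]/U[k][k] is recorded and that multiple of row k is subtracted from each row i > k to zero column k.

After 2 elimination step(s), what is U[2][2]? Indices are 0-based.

[col 0] pivot 8
  R1 -= 1*R0 → (0, 10, 0)  (L[1][0] := 1)
  R2 -= 4*R0 → (0, 4, 1)  (L[2][0] := 4)
[col 1] pivot 10
  R2 -= 3*R1 → (0, 0, 1)  (L[2][1] := 3)

U[2][2] = 1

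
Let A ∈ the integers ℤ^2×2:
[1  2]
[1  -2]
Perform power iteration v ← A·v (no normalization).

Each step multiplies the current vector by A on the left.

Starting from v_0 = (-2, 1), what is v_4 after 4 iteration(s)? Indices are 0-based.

v_4 = (-40, 56)

v_0 = (-2, 1).
v_1 = A·v_0 = (0, -4).
v_2 = A·v_1 = (-8, 8).
v_3 = A·v_2 = (8, -24).
v_4 = A·v_3 = (-40, 56).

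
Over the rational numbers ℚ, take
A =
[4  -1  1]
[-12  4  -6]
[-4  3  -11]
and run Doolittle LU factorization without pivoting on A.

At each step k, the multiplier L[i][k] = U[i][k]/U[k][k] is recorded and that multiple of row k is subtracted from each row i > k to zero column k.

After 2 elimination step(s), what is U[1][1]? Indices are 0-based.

U[1][1] = 1

Step 1: pivot at (0,0) is 4.
  row1 ← row1 − (-3)·row0  ⇒  L[1][0]=-3, U row1=(0, 1, -3)
  row2 ← row2 − (-1)·row0  ⇒  L[2][0]=-1, U row2=(0, 2, -10)
Step 2: pivot at (1,1) is 1.
  row2 ← row2 − (2)·row1  ⇒  L[2][1]=2, U row2=(0, 0, -4)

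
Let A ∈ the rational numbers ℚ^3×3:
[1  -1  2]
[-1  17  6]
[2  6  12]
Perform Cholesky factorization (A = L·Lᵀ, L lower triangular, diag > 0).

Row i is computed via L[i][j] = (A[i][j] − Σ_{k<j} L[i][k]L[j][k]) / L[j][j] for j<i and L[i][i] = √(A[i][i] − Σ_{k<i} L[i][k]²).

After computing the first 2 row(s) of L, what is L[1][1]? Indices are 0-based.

Step 1: L[0][0] = √(1) = 1.
  L[1][0] = (-1) / L[0][0] = -1.
Step 2: L[1][1] = √(16) = 4.

L[1][1] = 4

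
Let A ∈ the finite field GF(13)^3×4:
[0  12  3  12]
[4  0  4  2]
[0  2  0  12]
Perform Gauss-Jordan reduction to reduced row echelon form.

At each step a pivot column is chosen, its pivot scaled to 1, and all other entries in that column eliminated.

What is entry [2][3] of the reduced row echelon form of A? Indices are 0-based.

M[2][3] = 6

[1] R0 <-> R1
[1] R0 /= 4  ⇒  (1, 0, 1, 7)
[2] R1 /= 12  ⇒  (0, 1, 10, 1)
     R2 -= 2·R1  ⇒  (0, 0, 6, 10)
[3] R2 /= 6  ⇒  (0, 0, 1, 6)
     R0 -= 1·R2  ⇒  (1, 0, 0, 1)
     R1 -= 10·R2  ⇒  (0, 1, 0, 6)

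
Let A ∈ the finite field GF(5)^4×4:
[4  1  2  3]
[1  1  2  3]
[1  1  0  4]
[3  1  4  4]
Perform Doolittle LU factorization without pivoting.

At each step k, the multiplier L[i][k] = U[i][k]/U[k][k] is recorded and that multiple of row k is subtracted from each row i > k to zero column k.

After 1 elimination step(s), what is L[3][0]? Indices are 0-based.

L[3][0] = 2

Step 1: pivot at (0,0) is 4.
  row1 ← row1 − (4)·row0  ⇒  L[1][0]=4, U row1=(0, 2, 4, 1)
  row2 ← row2 − (4)·row0  ⇒  L[2][0]=4, U row2=(0, 2, 2, 2)
  row3 ← row3 − (2)·row0  ⇒  L[3][0]=2, U row3=(0, 4, 0, 3)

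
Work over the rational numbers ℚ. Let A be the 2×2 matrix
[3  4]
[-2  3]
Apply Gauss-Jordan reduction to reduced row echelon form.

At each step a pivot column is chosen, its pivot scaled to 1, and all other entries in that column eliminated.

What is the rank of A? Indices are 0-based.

rank = 2

step 1: normalize row 0 (÷3) = (1, 4/3)
  row 1: subtract -2×row0 = (0, 17/3)
step 2: normalize row 1 (÷17/3) = (0, 1)
  row 0: subtract 4/3×row1 = (1, 0)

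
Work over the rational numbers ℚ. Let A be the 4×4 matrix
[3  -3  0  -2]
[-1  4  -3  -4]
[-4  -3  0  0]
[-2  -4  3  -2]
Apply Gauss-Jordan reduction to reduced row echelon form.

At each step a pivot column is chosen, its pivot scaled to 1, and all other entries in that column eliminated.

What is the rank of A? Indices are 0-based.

rank = 4

[1] R0 /= 3  ⇒  (1, -1, 0, -2/3)
     R1 -= -1·R0  ⇒  (0, 3, -3, -14/3)
     R2 -= -4·R0  ⇒  (0, -7, 0, -8/3)
     R3 -= -2·R0  ⇒  (0, -6, 3, -10/3)
[2] R1 /= 3  ⇒  (0, 1, -1, -14/9)
     R0 -= -1·R1  ⇒  (1, 0, -1, -20/9)
     R2 -= -7·R1  ⇒  (0, 0, -7, -122/9)
     R3 -= -6·R1  ⇒  (0, 0, -3, -38/3)
[3] R2 /= -7  ⇒  (0, 0, 1, 122/63)
     R0 -= -1·R2  ⇒  (1, 0, 0, -2/7)
     R1 -= -1·R2  ⇒  (0, 1, 0, 8/21)
     R3 -= -3·R2  ⇒  (0, 0, 0, -48/7)
[4] R3 /= -48/7  ⇒  (0, 0, 0, 1)
     R0 -= -2/7·R3  ⇒  (1, 0, 0, 0)
     R1 -= 8/21·R3  ⇒  (0, 1, 0, 0)
     R2 -= 122/63·R3  ⇒  (0, 0, 1, 0)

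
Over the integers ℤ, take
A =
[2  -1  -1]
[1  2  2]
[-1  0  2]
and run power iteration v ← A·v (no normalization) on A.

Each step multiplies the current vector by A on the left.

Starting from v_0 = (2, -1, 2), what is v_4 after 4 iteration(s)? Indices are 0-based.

v_4 = (-66, 52, 20)

v_0 = (2, -1, 2).
v_1 = A·v_0 = (3, 4, 2).
v_2 = A·v_1 = (0, 15, 1).
v_3 = A·v_2 = (-16, 32, 2).
v_4 = A·v_3 = (-66, 52, 20).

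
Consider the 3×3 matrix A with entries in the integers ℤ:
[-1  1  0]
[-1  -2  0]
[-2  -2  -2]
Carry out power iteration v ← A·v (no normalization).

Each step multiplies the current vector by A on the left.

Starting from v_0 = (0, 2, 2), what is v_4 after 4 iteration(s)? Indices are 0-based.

v_4 = (-18, 0, 68)

v_0 = (0, 2, 2).
v_1 = A·v_0 = (2, -4, -8).
v_2 = A·v_1 = (-6, 6, 20).
v_3 = A·v_2 = (12, -6, -40).
v_4 = A·v_3 = (-18, 0, 68).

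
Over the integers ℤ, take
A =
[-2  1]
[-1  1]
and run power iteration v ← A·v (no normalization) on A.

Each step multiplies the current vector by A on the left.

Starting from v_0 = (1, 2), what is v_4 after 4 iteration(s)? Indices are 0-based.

v_0 = (1, 2).
v_1 = A·v_0 = (0, 1).
v_2 = A·v_1 = (1, 1).
v_3 = A·v_2 = (-1, 0).
v_4 = A·v_3 = (2, 1).

v_4 = (2, 1)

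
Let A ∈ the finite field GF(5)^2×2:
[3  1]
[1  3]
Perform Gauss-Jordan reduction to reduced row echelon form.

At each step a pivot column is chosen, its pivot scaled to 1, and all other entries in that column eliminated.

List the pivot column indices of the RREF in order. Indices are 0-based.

pivot columns: 0, 1

[1] R0 /= 3  ⇒  (1, 2)
     R1 -= 1·R0  ⇒  (0, 1)
[2] R1 /= 1  ⇒  (0, 1)
     R0 -= 2·R1  ⇒  (1, 0)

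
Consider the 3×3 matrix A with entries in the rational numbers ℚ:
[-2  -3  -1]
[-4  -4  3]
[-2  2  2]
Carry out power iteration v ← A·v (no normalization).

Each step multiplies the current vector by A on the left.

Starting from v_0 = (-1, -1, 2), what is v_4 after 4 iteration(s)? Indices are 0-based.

v_4 = (-2102, -2900, 664)

v_0 = (-1, -1, 2).
v_1 = A·v_0 = (3, 14, 4).
v_2 = A·v_1 = (-52, -56, 30).
v_3 = A·v_2 = (242, 522, 52).
v_4 = A·v_3 = (-2102, -2900, 664).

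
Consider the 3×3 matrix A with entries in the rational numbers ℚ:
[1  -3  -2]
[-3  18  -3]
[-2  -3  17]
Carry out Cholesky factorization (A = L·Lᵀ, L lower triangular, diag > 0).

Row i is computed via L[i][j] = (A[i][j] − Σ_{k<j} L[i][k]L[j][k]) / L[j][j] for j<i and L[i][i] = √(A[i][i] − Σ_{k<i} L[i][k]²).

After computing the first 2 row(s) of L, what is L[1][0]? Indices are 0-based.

Step 1: L[0][0] = √(1) = 1.
  L[1][0] = (-3) / L[0][0] = -3.
Step 2: L[1][1] = √(9) = 3.

L[1][0] = -3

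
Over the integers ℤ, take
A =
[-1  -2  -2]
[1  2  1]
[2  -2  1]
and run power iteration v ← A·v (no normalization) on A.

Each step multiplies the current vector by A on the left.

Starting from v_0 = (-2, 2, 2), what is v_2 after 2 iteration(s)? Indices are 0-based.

v_2 = (10, -4, -26)

v_0 = (-2, 2, 2).
v_1 = A·v_0 = (-6, 4, -6).
v_2 = A·v_1 = (10, -4, -26).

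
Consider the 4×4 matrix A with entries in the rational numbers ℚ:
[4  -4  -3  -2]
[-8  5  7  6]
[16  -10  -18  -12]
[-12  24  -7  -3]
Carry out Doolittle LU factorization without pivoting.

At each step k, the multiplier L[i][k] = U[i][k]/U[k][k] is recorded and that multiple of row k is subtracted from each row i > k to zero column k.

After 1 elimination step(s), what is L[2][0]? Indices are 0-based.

[col 0] pivot 4
  R1 -= -2*R0 → (0, -3, 1, 2)  (L[1][0] := -2)
  R2 -= 4*R0 → (0, 6, -6, -4)  (L[2][0] := 4)
  R3 -= -3*R0 → (0, 12, -16, -9)  (L[3][0] := -3)

L[2][0] = 4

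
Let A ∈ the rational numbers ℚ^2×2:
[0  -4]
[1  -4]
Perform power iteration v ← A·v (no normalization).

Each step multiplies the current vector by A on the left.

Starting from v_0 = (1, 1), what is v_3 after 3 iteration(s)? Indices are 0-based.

v_3 = (-32, -20)

v_0 = (1, 1).
v_1 = A·v_0 = (-4, -3).
v_2 = A·v_1 = (12, 8).
v_3 = A·v_2 = (-32, -20).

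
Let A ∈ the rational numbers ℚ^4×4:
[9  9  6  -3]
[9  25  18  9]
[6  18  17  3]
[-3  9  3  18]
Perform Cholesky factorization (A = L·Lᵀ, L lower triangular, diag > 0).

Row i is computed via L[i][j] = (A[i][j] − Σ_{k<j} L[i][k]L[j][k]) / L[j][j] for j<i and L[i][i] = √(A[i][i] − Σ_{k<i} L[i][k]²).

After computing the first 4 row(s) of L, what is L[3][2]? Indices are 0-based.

L[3][2] = -2

Step 1: L[0][0] = √(9) = 3.
  L[1][0] = (9) / L[0][0] = 3.
Step 2: L[1][1] = √(16) = 4.
  L[2][0] = (6) / L[0][0] = 2.
  L[2][1] = (12) / L[1][1] = 3.
Step 3: L[2][2] = √(4) = 2.
  L[3][0] = (-3) / L[0][0] = -1.
  L[3][1] = (12) / L[1][1] = 3.
  L[3][2] = (-4) / L[2][2] = -2.
Step 4: L[3][3] = √(4) = 2.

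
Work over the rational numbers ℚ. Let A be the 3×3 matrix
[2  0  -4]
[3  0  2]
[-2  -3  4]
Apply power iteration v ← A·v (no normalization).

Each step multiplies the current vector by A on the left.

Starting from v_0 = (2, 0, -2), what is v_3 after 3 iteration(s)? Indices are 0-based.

v_3 = (456, 60, -492)

v_0 = (2, 0, -2).
v_1 = A·v_0 = (12, 2, -12).
v_2 = A·v_1 = (72, 12, -78).
v_3 = A·v_2 = (456, 60, -492).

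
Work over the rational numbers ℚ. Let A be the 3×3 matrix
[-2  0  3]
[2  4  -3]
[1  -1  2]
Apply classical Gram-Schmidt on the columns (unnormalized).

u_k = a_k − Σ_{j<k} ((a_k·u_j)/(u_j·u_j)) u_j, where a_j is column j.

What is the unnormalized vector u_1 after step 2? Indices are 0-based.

u_1 = (14/9, 22/9, -16/9)

Step 1: u_0 = a_0 = (-2, 2, 1).
Step 2: u_1 = a_1 − (7/9)·u_0 = (14/9, 22/9, -16/9).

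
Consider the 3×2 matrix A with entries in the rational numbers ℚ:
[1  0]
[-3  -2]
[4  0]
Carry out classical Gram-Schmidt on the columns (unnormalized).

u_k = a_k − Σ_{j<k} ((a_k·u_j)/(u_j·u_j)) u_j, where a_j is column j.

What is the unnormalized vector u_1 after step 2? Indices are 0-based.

Step 1: u_0 = a_0 = (1, -3, 4).
Step 2: u_1 = a_1 − (3/13)·u_0 = (-3/13, -17/13, -12/13).

u_1 = (-3/13, -17/13, -12/13)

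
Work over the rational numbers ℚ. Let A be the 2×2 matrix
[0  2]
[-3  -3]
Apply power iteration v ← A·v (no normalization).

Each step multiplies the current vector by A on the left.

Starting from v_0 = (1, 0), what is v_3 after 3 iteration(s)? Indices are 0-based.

v_3 = (18, -9)

v_0 = (1, 0).
v_1 = A·v_0 = (0, -3).
v_2 = A·v_1 = (-6, 9).
v_3 = A·v_2 = (18, -9).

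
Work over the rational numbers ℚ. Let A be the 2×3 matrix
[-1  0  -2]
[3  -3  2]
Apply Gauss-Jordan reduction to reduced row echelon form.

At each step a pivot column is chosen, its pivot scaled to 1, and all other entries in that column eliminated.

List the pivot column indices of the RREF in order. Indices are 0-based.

step 1: normalize row 0 (÷-1) = (1, 0, 2)
  row 1: subtract 3×row0 = (0, -3, -4)
step 2: normalize row 1 (÷-3) = (0, 1, 4/3)

pivot columns: 0, 1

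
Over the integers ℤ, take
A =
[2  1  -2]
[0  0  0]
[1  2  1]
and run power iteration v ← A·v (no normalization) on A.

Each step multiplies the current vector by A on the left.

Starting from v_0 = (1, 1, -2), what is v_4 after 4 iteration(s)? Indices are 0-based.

v_4 = (-24, 0, 28)

v_0 = (1, 1, -2).
v_1 = A·v_0 = (7, 0, 1).
v_2 = A·v_1 = (12, 0, 8).
v_3 = A·v_2 = (8, 0, 20).
v_4 = A·v_3 = (-24, 0, 28).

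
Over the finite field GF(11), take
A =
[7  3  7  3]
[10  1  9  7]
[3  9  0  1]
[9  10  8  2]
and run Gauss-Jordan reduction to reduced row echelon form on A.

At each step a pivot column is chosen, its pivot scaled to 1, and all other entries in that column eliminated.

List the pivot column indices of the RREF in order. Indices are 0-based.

pivot columns: 0, 1, 2, 3

pivot(0,0)=7: scale R0 → (1, 2, 1, 2)
  clear (1,0): R1 −= (10)R0 → (0, 3, 10, 9)
  clear (2,0): R2 −= (3)R0 → (0, 3, 8, 6)
  clear (3,0): R3 −= (9)R0 → (0, 3, 10, 6)
pivot(1,1)=3: scale R1 → (0, 1, 7, 3)
  clear (0,1): R0 −= (2)R1 → (1, 0, 9, 7)
  clear (2,1): R2 −= (3)R1 → (0, 0, 9, 8)
  clear (3,1): R3 −= (3)R1 → (0, 0, 0, 8)
pivot(2,2)=9: scale R2 → (0, 0, 1, 7)
  clear (0,2): R0 −= (9)R2 → (1, 0, 0, 10)
  clear (1,2): R1 −= (7)R2 → (0, 1, 0, 9)
pivot(3,3)=8: scale R3 → (0, 0, 0, 1)
  clear (0,3): R0 −= (10)R3 → (1, 0, 0, 0)
  clear (1,3): R1 −= (9)R3 → (0, 1, 0, 0)
  clear (2,3): R2 −= (7)R3 → (0, 0, 1, 0)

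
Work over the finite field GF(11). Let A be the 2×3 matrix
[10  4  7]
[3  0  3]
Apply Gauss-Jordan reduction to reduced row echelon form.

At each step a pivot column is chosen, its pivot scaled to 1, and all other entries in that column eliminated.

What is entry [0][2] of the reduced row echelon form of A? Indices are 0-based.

pivot(0,0)=10: scale R0 → (1, 7, 4)
  clear (1,0): R1 −= (3)R0 → (0, 1, 2)
pivot(1,1)=1: scale R1 → (0, 1, 2)
  clear (0,1): R0 −= (7)R1 → (1, 0, 1)

M[0][2] = 1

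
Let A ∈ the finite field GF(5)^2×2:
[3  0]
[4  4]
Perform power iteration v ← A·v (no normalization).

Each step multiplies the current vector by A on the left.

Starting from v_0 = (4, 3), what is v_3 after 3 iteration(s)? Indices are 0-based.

v_3 = (3, 4)

v_0 = (4, 3).
v_1 = A·v_0 = (2, 3).
v_2 = A·v_1 = (1, 0).
v_3 = A·v_2 = (3, 4).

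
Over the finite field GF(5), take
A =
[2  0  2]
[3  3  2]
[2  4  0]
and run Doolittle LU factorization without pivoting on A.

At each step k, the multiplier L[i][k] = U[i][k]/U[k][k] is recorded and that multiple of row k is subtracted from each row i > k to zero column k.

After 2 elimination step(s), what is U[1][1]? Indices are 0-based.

U[1][1] = 3

k=0: U[0][0]=2
  eliminate (1,0): mult=4, new row 1: (0, 3, 4); set L[1][0]=4
  eliminate (2,0): mult=1, new row 2: (0, 4, 3); set L[2][0]=1
k=1: U[1][1]=3
  eliminate (2,1): mult=3, new row 2: (0, 0, 1); set L[2][1]=3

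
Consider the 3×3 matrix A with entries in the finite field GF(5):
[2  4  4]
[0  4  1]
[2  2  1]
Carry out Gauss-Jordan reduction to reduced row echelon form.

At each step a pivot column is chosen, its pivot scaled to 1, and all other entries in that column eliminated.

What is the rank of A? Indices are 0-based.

rank = 2

[1] R0 /= 2  ⇒  (1, 2, 2)
     R2 -= 2·R0  ⇒  (0, 3, 2)
[2] R1 /= 4  ⇒  (0, 1, 4)
     R0 -= 2·R1  ⇒  (1, 0, 4)
     R2 -= 3·R1  ⇒  (0, 0, 0)
column 2 empty below row 2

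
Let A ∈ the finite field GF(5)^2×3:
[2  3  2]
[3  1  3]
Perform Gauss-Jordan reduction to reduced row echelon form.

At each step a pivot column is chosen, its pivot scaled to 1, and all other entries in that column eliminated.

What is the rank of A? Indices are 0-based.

rank = 2

step 1: normalize row 0 (÷2) = (1, 4, 1)
  row 1: subtract 3×row0 = (0, 4, 0)
step 2: normalize row 1 (÷4) = (0, 1, 0)
  row 0: subtract 4×row1 = (1, 0, 1)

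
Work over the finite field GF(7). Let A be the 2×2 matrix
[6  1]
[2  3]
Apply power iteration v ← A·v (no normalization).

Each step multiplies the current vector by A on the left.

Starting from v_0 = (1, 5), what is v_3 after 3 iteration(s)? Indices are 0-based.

v_0 = (1, 5).
v_1 = A·v_0 = (4, 3).
v_2 = A·v_1 = (6, 3).
v_3 = A·v_2 = (4, 0).

v_3 = (4, 0)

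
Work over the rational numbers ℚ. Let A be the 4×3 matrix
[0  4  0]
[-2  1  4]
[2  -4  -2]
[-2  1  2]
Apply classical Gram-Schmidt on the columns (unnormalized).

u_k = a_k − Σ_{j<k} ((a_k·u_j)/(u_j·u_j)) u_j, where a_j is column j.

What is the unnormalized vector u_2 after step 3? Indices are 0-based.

Step 1: u_0 = a_0 = (0, -2, 2, -2).
Step 2: u_1 = a_1 − (-1)·u_0 = (4, -1, -2, -1).
Step 3: u_2 = a_2 − (-4/3)·u_0 − (-1/11)·u_1 = (4/11, 41/33, 16/33, -25/33).

u_2 = (4/11, 41/33, 16/33, -25/33)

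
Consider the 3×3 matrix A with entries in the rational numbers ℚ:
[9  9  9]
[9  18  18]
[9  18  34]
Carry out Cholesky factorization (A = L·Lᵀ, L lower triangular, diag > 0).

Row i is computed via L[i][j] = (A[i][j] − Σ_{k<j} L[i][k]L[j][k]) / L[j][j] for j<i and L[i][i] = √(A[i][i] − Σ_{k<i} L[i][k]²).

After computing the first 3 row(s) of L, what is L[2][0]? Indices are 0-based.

Step 1: L[0][0] = √(9) = 3.
  L[1][0] = (9) / L[0][0] = 3.
Step 2: L[1][1] = √(9) = 3.
  L[2][0] = (9) / L[0][0] = 3.
  L[2][1] = (9) / L[1][1] = 3.
Step 3: L[2][2] = √(16) = 4.

L[2][0] = 3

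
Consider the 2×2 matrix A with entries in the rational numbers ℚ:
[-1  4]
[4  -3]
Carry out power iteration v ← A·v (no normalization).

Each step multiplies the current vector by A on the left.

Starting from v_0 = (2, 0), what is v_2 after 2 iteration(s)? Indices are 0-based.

v_0 = (2, 0).
v_1 = A·v_0 = (-2, 8).
v_2 = A·v_1 = (34, -32).

v_2 = (34, -32)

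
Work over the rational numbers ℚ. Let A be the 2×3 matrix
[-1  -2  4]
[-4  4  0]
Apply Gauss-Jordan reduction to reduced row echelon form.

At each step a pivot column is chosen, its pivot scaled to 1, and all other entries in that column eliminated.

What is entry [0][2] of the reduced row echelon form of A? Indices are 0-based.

pivot(0,0)=-1: scale R0 → (1, 2, -4)
  clear (1,0): R1 −= (-4)R0 → (0, 12, -16)
pivot(1,1)=12: scale R1 → (0, 1, -4/3)
  clear (0,1): R0 −= (2)R1 → (1, 0, -4/3)

M[0][2] = -4/3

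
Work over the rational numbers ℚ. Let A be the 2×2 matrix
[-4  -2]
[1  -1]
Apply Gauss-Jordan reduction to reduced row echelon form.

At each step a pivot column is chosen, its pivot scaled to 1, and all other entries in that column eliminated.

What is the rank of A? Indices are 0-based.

rank = 2

pivot(0,0)=-4: scale R0 → (1, 1/2)
  clear (1,0): R1 −= (1)R0 → (0, -3/2)
pivot(1,1)=-3/2: scale R1 → (0, 1)
  clear (0,1): R0 −= (1/2)R1 → (1, 0)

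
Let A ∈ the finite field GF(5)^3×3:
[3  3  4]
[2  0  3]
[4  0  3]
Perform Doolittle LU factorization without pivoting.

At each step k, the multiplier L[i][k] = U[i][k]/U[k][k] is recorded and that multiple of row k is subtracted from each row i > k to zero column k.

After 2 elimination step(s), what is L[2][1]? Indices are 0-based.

L[2][1] = 2

[col 0] pivot 3
  R1 -= 4*R0 → (0, 3, 2)  (L[1][0] := 4)
  R2 -= 3*R0 → (0, 1, 1)  (L[2][0] := 3)
[col 1] pivot 3
  R2 -= 2*R1 → (0, 0, 2)  (L[2][1] := 2)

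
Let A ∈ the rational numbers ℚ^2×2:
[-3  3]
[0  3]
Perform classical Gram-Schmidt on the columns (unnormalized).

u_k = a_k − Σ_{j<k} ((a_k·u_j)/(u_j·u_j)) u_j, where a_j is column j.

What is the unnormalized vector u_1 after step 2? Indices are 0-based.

u_1 = (0, 3)

Step 1: u_0 = a_0 = (-3, 0).
Step 2: u_1 = a_1 − (-1)·u_0 = (0, 3).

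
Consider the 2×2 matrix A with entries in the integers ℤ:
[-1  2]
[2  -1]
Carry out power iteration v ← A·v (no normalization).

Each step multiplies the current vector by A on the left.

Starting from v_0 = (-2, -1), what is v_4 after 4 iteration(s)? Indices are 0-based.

v_0 = (-2, -1).
v_1 = A·v_0 = (0, -3).
v_2 = A·v_1 = (-6, 3).
v_3 = A·v_2 = (12, -15).
v_4 = A·v_3 = (-42, 39).

v_4 = (-42, 39)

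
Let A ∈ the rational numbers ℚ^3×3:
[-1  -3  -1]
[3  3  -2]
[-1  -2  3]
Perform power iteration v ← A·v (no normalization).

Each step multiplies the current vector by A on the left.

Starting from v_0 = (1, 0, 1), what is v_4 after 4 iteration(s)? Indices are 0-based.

v_4 = (73, -142, 171)

v_0 = (1, 0, 1).
v_1 = A·v_0 = (-2, 1, 2).
v_2 = A·v_1 = (-3, -7, 6).
v_3 = A·v_2 = (18, -42, 35).
v_4 = A·v_3 = (73, -142, 171).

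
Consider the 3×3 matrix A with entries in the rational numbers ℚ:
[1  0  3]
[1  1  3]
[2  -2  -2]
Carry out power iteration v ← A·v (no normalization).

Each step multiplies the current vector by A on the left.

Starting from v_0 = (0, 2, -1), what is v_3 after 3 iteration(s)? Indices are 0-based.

v_3 = (-9, -19, 2)

v_0 = (0, 2, -1).
v_1 = A·v_0 = (-3, -1, -2).
v_2 = A·v_1 = (-9, -10, 0).
v_3 = A·v_2 = (-9, -19, 2).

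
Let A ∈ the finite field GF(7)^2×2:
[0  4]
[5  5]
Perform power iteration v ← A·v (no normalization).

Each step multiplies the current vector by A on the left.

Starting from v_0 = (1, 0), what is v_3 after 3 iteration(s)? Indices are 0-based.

v_0 = (1, 0).
v_1 = A·v_0 = (0, 5).
v_2 = A·v_1 = (6, 4).
v_3 = A·v_2 = (2, 1).

v_3 = (2, 1)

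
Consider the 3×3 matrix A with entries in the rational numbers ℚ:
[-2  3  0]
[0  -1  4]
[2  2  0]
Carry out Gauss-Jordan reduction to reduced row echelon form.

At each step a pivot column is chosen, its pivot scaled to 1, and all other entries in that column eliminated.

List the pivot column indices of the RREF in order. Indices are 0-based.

[1] R0 /= -2  ⇒  (1, -3/2, 0)
     R2 -= 2·R0  ⇒  (0, 5, 0)
[2] R1 /= -1  ⇒  (0, 1, -4)
     R0 -= -3/2·R1  ⇒  (1, 0, -6)
     R2 -= 5·R1  ⇒  (0, 0, 20)
[3] R2 /= 20  ⇒  (0, 0, 1)
     R0 -= -6·R2  ⇒  (1, 0, 0)
     R1 -= -4·R2  ⇒  (0, 1, 0)

pivot columns: 0, 1, 2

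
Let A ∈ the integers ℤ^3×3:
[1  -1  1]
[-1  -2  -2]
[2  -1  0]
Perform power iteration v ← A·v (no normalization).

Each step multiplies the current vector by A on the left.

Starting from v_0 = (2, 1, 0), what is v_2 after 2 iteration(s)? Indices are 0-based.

v_0 = (2, 1, 0).
v_1 = A·v_0 = (1, -4, 3).
v_2 = A·v_1 = (8, 1, 6).

v_2 = (8, 1, 6)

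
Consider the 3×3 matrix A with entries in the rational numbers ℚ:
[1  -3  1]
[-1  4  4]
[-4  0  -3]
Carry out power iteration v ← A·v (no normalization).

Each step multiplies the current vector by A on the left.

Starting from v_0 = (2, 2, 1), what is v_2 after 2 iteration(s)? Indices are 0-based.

v_2 = (-44, -1, 45)

v_0 = (2, 2, 1).
v_1 = A·v_0 = (-3, 10, -11).
v_2 = A·v_1 = (-44, -1, 45).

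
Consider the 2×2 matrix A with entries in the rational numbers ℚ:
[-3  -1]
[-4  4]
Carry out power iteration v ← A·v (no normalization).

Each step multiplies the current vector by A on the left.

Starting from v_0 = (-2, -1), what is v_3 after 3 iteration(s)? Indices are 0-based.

v_3 = (87, 52)

v_0 = (-2, -1).
v_1 = A·v_0 = (7, 4).
v_2 = A·v_1 = (-25, -12).
v_3 = A·v_2 = (87, 52).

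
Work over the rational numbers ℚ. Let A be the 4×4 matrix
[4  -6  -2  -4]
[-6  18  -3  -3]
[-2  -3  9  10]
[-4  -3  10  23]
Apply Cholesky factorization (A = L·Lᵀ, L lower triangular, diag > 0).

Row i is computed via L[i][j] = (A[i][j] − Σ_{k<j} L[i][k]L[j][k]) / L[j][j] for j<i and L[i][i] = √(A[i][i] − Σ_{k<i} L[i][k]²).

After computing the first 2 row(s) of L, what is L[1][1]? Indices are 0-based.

Step 1: L[0][0] = √(4) = 2.
  L[1][0] = (-6) / L[0][0] = -3.
Step 2: L[1][1] = √(9) = 3.

L[1][1] = 3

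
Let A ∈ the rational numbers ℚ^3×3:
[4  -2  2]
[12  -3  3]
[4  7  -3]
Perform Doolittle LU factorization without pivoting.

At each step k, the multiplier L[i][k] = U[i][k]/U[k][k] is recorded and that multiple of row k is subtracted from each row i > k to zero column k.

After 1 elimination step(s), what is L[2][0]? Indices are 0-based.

L[2][0] = 1

[col 0] pivot 4
  R1 -= 3*R0 → (0, 3, -3)  (L[1][0] := 3)
  R2 -= 1*R0 → (0, 9, -5)  (L[2][0] := 1)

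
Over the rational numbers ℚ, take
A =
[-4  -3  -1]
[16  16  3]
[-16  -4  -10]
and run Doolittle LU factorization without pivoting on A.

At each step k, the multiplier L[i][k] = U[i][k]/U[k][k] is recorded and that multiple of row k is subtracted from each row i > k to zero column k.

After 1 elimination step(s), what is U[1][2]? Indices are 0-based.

Step 1: pivot at (0,0) is -4.
  row1 ← row1 − (-4)·row0  ⇒  L[1][0]=-4, U row1=(0, 4, -1)
  row2 ← row2 − (4)·row0  ⇒  L[2][0]=4, U row2=(0, 8, -6)

U[1][2] = -1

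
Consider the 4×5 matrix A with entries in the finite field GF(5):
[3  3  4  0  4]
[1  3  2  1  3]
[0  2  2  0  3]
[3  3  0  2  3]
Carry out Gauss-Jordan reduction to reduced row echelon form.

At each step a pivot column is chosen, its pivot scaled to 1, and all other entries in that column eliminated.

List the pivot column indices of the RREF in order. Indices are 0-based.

pivot columns: 0, 1, 2, 3

pivot(0,0)=3: scale R0 → (1, 1, 3, 0, 3)
  clear (1,0): R1 −= (1)R0 → (0, 2, 4, 1, 0)
  clear (3,0): R3 −= (3)R0 → (0, 0, 1, 2, 4)
pivot(1,1)=2: scale R1 → (0, 1, 2, 3, 0)
  clear (0,1): R0 −= (1)R1 → (1, 0, 1, 2, 3)
  clear (2,1): R2 −= (2)R1 → (0, 0, 3, 4, 3)
pivot(2,2)=3: scale R2 → (0, 0, 1, 3, 1)
  clear (0,2): R0 −= (1)R2 → (1, 0, 0, 4, 2)
  clear (1,2): R1 −= (2)R2 → (0, 1, 0, 2, 3)
  clear (3,2): R3 −= (1)R2 → (0, 0, 0, 4, 3)
pivot(3,3)=4: scale R3 → (0, 0, 0, 1, 2)
  clear (0,3): R0 −= (4)R3 → (1, 0, 0, 0, 4)
  clear (1,3): R1 −= (2)R3 → (0, 1, 0, 0, 4)
  clear (2,3): R2 −= (3)R3 → (0, 0, 1, 0, 0)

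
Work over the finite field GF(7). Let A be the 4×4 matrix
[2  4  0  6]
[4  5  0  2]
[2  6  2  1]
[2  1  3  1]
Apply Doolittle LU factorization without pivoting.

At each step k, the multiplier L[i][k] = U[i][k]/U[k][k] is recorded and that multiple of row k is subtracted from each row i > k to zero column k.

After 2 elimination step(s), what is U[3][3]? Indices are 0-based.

U[3][3] = 5

k=0: U[0][0]=2
  eliminate (1,0): mult=2, new row 1: (0, 4, 0, 4); set L[1][0]=2
  eliminate (2,0): mult=1, new row 2: (0, 2, 2, 2); set L[2][0]=1
  eliminate (3,0): mult=1, new row 3: (0, 4, 3, 2); set L[3][0]=1
k=1: U[1][1]=4
  eliminate (2,1): mult=4, new row 2: (0, 0, 2, 0); set L[2][1]=4
  eliminate (3,1): mult=1, new row 3: (0, 0, 3, 5); set L[3][1]=1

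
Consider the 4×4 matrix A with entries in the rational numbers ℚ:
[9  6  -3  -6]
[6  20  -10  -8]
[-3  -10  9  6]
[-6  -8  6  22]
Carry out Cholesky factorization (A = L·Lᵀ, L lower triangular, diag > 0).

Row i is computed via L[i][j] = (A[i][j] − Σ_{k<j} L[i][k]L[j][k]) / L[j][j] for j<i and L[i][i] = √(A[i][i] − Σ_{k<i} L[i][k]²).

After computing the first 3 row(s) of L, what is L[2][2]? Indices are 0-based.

L[2][2] = 2

Step 1: L[0][0] = √(9) = 3.
  L[1][0] = (6) / L[0][0] = 2.
Step 2: L[1][1] = √(16) = 4.
  L[2][0] = (-3) / L[0][0] = -1.
  L[2][1] = (-8) / L[1][1] = -2.
Step 3: L[2][2] = √(4) = 2.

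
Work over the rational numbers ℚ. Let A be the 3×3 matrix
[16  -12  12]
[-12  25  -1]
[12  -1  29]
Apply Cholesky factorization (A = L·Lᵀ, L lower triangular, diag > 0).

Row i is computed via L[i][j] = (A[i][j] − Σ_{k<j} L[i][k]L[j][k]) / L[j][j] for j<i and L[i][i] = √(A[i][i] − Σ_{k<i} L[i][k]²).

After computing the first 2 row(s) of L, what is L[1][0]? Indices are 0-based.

L[1][0] = -3

Step 1: L[0][0] = √(16) = 4.
  L[1][0] = (-12) / L[0][0] = -3.
Step 2: L[1][1] = √(16) = 4.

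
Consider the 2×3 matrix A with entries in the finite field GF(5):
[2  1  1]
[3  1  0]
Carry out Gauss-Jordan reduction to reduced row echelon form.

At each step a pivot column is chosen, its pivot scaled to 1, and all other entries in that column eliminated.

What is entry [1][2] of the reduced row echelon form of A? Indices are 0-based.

M[1][2] = 3

pivot(0,0)=2: scale R0 → (1, 3, 3)
  clear (1,0): R1 −= (3)R0 → (0, 2, 1)
pivot(1,1)=2: scale R1 → (0, 1, 3)
  clear (0,1): R0 −= (3)R1 → (1, 0, 4)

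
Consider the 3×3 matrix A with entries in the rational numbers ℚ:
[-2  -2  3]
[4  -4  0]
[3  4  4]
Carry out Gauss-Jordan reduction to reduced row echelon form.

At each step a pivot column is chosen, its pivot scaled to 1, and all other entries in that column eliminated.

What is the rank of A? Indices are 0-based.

pivot(0,0)=-2: scale R0 → (1, 1, -3/2)
  clear (1,0): R1 −= (4)R0 → (0, -8, 6)
  clear (2,0): R2 −= (3)R0 → (0, 1, 17/2)
pivot(1,1)=-8: scale R1 → (0, 1, -3/4)
  clear (0,1): R0 −= (1)R1 → (1, 0, -3/4)
  clear (2,1): R2 −= (1)R1 → (0, 0, 37/4)
pivot(2,2)=37/4: scale R2 → (0, 0, 1)
  clear (0,2): R0 −= (-3/4)R2 → (1, 0, 0)
  clear (1,2): R1 −= (-3/4)R2 → (0, 1, 0)

rank = 3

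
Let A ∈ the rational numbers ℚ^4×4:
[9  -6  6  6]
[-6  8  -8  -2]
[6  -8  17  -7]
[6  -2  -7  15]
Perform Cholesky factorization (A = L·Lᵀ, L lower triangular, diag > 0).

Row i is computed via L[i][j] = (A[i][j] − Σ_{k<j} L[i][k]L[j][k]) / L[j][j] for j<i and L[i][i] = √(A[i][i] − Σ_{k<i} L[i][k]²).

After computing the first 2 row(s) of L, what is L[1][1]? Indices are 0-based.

Step 1: L[0][0] = √(9) = 3.
  L[1][0] = (-6) / L[0][0] = -2.
Step 2: L[1][1] = √(4) = 2.

L[1][1] = 2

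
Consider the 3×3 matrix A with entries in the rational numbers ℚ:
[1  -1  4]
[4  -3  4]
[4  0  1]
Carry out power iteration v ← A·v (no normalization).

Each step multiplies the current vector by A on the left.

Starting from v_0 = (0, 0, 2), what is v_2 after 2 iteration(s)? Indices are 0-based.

v_0 = (0, 0, 2).
v_1 = A·v_0 = (8, 8, 2).
v_2 = A·v_1 = (8, 16, 34).

v_2 = (8, 16, 34)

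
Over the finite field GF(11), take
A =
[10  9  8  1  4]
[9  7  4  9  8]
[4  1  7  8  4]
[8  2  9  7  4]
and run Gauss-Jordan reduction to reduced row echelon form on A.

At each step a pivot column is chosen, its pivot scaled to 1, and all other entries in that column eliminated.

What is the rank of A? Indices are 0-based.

rank = 4

[1] R0 /= 10  ⇒  (1, 2, 3, 10, 7)
     R1 -= 9·R0  ⇒  (0, 0, 10, 7, 0)
     R2 -= 4·R0  ⇒  (0, 4, 6, 1, 9)
     R3 -= 8·R0  ⇒  (0, 8, 7, 4, 3)
[2] R1 <-> R2
[2] R1 /= 4  ⇒  (0, 1, 7, 3, 5)
     R0 -= 2·R1  ⇒  (1, 0, 0, 4, 8)
     R3 -= 8·R1  ⇒  (0, 0, 6, 2, 7)
[3] R2 /= 10  ⇒  (0, 0, 1, 4, 0)
     R1 -= 7·R2  ⇒  (0, 1, 0, 8, 5)
     R3 -= 6·R2  ⇒  (0, 0, 0, 0, 7)
column 3 empty below row 3
[4] R3 /= 7  ⇒  (0, 0, 0, 0, 1)
     R0 -= 8·R3  ⇒  (1, 0, 0, 4, 0)
     R1 -= 5·R3  ⇒  (0, 1, 0, 8, 0)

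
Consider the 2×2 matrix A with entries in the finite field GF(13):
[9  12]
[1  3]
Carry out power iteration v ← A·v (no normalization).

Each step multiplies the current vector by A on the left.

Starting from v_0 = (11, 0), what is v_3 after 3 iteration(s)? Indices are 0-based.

v_3 = (1, 2)

v_0 = (11, 0).
v_1 = A·v_0 = (8, 11).
v_2 = A·v_1 = (9, 2).
v_3 = A·v_2 = (1, 2).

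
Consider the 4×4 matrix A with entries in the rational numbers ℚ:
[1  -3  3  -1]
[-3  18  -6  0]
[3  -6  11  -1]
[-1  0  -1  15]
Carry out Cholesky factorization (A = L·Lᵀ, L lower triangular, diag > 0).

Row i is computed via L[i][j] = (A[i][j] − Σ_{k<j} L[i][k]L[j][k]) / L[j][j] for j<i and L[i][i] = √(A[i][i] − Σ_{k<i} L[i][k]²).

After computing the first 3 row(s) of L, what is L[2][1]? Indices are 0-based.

L[2][1] = 1

Step 1: L[0][0] = √(1) = 1.
  L[1][0] = (-3) / L[0][0] = -3.
Step 2: L[1][1] = √(9) = 3.
  L[2][0] = (3) / L[0][0] = 3.
  L[2][1] = (3) / L[1][1] = 1.
Step 3: L[2][2] = √(1) = 1.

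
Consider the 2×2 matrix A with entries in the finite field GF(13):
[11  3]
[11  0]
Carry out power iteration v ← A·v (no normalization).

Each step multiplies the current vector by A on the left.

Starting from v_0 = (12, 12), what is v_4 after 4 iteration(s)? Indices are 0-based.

v_4 = (11, 7)

v_0 = (12, 12).
v_1 = A·v_0 = (12, 2).
v_2 = A·v_1 = (8, 2).
v_3 = A·v_2 = (3, 10).
v_4 = A·v_3 = (11, 7).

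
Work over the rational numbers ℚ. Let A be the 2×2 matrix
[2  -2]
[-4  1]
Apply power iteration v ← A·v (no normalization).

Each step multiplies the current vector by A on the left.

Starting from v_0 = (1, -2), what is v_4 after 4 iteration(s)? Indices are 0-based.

v_0 = (1, -2).
v_1 = A·v_0 = (6, -6).
v_2 = A·v_1 = (24, -30).
v_3 = A·v_2 = (108, -126).
v_4 = A·v_3 = (468, -558).

v_4 = (468, -558)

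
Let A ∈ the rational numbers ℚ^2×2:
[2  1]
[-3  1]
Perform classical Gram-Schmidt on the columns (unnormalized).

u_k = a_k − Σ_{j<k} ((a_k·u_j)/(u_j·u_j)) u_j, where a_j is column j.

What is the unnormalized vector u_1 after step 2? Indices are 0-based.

Step 1: u_0 = a_0 = (2, -3).
Step 2: u_1 = a_1 − (-1/13)·u_0 = (15/13, 10/13).

u_1 = (15/13, 10/13)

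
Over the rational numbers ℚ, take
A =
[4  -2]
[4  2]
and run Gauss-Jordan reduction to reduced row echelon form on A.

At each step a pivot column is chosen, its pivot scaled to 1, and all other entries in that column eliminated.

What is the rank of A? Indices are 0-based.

[1] R0 /= 4  ⇒  (1, -1/2)
     R1 -= 4·R0  ⇒  (0, 4)
[2] R1 /= 4  ⇒  (0, 1)
     R0 -= -1/2·R1  ⇒  (1, 0)

rank = 2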